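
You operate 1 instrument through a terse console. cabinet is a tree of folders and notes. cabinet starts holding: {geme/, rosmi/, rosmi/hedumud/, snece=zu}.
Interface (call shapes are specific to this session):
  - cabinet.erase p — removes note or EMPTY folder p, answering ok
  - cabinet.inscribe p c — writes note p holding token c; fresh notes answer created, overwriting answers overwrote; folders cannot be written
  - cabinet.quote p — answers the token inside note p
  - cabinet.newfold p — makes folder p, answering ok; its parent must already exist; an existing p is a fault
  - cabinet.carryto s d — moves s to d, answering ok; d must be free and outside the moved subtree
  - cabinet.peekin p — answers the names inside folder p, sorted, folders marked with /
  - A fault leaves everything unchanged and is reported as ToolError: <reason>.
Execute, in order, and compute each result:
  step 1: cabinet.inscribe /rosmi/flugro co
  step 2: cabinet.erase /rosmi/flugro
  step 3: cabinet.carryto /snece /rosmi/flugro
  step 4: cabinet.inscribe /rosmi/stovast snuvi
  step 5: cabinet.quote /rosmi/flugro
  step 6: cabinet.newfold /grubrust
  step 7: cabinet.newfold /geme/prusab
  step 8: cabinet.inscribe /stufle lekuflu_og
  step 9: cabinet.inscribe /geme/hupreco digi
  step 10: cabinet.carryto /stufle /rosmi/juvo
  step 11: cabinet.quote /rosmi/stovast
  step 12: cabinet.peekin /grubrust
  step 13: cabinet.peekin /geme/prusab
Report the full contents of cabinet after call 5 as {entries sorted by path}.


% 1. cabinet.inscribe(p→/rosmi/flugro, c→co) ~> created
% 2. cabinet.erase(p→/rosmi/flugro) ~> ok
% 3. cabinet.carryto(s→/snece, d→/rosmi/flugro) ~> ok
% 4. cabinet.inscribe(p→/rosmi/stovast, c→snuvi) ~> created
% 5. cabinet.quote(p→/rosmi/flugro) ~> zu
% 6. cabinet.newfold(p→/grubrust) ~> ok
% 7. cabinet.newfold(p→/geme/prusab) ~> ok
% 8. cabinet.inscribe(p→/stufle, c→lekuflu_og) ~> created
% 9. cabinet.inscribe(p→/geme/hupreco, c→digi) ~> created
% 10. cabinet.carryto(s→/stufle, d→/rosmi/juvo) ~> ok
% 11. cabinet.quote(p→/rosmi/stovast) ~> snuvi
% 12. cabinet.peekin(p→/grubrust) ~> []
% 13. cabinet.peekin(p→/geme/prusab) ~> []

Answer: {geme/, rosmi/, rosmi/flugro=zu, rosmi/hedumud/, rosmi/stovast=snuvi}


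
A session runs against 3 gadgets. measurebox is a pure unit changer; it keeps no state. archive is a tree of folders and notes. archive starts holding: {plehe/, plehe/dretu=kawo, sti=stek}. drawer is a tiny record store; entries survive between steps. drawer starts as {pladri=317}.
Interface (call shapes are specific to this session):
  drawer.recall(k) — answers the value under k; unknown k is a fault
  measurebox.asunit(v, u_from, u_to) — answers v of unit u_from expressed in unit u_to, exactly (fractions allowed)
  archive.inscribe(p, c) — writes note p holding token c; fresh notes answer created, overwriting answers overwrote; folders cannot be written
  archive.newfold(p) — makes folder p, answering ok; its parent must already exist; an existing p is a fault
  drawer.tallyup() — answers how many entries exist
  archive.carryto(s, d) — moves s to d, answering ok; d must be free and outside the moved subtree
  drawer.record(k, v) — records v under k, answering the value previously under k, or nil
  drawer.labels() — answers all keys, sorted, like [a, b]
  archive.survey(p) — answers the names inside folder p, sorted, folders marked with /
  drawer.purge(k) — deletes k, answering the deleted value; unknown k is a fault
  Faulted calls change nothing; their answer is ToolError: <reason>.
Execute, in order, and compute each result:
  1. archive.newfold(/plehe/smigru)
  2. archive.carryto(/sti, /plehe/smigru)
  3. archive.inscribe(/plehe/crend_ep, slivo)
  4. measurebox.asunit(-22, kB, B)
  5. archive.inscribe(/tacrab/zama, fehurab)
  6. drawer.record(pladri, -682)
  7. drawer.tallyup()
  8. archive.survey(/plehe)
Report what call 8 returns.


>>> archive.newfold p=/plehe/smigru
[out] ok
>>> archive.carryto s=/sti d=/plehe/smigru
[out] ToolError: exists
>>> archive.inscribe p=/plehe/crend_ep c=slivo
[out] created
>>> measurebox.asunit v=-22 u_from=kB u_to=B
[out] -22000
>>> archive.inscribe p=/tacrab/zama c=fehurab
[out] ToolError: no parent
>>> drawer.record k=pladri v=-682
[out] 317
>>> drawer.tallyup
[out] 1
>>> archive.survey p=/plehe
[out] [crend_ep, dretu, smigru/]

Answer: [crend_ep, dretu, smigru/]


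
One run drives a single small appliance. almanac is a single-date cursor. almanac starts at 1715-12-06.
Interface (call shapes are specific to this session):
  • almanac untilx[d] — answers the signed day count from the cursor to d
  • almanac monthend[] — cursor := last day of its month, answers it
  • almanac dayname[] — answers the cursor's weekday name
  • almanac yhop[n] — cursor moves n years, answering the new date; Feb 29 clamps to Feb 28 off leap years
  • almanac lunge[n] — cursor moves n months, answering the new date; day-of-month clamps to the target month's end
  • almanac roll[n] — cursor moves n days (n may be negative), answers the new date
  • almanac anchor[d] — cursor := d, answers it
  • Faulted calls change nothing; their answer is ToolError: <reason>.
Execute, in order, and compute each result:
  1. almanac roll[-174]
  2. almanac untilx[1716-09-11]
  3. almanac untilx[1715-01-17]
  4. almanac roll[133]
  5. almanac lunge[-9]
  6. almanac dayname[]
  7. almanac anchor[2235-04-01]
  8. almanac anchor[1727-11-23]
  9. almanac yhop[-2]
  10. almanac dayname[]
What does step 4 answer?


Answer: 1715-10-26

Derivation:
// almanac roll(n='-174') == 1715-06-15
// almanac untilx(d='1716-09-11') == 454
// almanac untilx(d='1715-01-17') == -149
// almanac roll(n='133') == 1715-10-26
// almanac lunge(n='-9') == 1715-01-26
// almanac dayname() == Saturday
// almanac anchor(d='2235-04-01') == 2235-04-01
// almanac anchor(d='1727-11-23') == 1727-11-23
// almanac yhop(n='-2') == 1725-11-23
// almanac dayname() == Friday


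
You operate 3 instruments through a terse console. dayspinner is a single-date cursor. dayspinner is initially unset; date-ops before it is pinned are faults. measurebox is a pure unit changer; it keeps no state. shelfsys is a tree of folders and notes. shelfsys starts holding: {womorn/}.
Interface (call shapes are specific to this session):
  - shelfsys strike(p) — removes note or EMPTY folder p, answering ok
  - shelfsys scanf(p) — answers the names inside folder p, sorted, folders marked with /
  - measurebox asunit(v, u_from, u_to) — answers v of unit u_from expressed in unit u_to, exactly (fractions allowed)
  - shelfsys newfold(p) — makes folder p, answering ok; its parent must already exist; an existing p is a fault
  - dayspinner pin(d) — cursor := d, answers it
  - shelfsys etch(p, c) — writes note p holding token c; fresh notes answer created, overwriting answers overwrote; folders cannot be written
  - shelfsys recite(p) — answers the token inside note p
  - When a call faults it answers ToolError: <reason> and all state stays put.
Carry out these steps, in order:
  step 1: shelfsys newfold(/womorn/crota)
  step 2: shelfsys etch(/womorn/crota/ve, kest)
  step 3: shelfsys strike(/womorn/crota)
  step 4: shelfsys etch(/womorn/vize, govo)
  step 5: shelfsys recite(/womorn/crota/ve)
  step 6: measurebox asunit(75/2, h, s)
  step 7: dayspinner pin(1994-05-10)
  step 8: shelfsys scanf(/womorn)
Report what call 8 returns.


→ shelfsys newfold(/womorn/crota)
← ok
→ shelfsys etch(/womorn/crota/ve, kest)
← created
→ shelfsys strike(/womorn/crota)
← ToolError: not empty
→ shelfsys etch(/womorn/vize, govo)
← created
→ shelfsys recite(/womorn/crota/ve)
← kest
→ measurebox asunit(75/2, h, s)
← 135000
→ dayspinner pin(1994-05-10)
← 1994-05-10
→ shelfsys scanf(/womorn)
← [crota/, vize]

Answer: [crota/, vize]


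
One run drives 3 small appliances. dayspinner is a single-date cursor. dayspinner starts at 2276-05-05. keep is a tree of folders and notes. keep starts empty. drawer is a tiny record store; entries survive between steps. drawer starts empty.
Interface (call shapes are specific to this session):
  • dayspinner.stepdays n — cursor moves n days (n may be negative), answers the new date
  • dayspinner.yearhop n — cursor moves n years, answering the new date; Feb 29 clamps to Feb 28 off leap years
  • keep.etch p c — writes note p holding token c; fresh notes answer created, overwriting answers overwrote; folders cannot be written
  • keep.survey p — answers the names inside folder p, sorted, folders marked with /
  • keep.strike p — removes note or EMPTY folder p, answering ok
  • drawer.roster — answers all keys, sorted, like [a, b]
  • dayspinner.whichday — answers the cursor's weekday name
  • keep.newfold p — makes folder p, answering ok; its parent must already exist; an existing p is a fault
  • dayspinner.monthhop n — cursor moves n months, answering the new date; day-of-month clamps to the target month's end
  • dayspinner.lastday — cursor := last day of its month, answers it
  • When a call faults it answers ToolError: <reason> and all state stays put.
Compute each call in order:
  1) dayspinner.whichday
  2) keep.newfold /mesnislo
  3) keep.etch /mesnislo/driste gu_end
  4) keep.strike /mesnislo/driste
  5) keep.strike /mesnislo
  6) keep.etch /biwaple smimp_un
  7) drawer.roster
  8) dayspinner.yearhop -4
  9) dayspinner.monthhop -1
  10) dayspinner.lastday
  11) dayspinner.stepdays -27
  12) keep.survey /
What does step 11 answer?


>> whichday()
<< Friday
>> newfold(p='/mesnislo')
<< ok
>> etch(p='/mesnislo/driste', c='gu_end')
<< created
>> strike(p='/mesnislo/driste')
<< ok
>> strike(p='/mesnislo')
<< ok
>> etch(p='/biwaple', c='smimp_un')
<< created
>> roster()
<< []
>> yearhop(n='-4')
<< 2272-05-05
>> monthhop(n='-1')
<< 2272-04-05
>> lastday()
<< 2272-04-30
>> stepdays(n='-27')
<< 2272-04-03
>> survey(p='/')
<< [biwaple]

Answer: 2272-04-03


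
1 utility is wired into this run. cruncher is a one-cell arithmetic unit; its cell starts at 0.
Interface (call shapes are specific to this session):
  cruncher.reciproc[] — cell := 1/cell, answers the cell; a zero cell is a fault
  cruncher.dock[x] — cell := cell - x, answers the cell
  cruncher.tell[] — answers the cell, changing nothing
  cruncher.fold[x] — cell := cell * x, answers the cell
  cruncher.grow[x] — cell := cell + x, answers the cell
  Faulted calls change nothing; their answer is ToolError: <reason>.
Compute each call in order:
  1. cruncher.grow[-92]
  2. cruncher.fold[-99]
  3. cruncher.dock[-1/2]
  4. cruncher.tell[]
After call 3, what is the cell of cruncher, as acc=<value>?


Calling cruncher.grow using x→-92, giving -92.
I use cruncher.fold using x→-99, which returns 9108.
I try cruncher.dock using x→-1/2, which returns 18217/2.
I invoke cruncher.tell, and see 18217/2.

Answer: acc=18217/2


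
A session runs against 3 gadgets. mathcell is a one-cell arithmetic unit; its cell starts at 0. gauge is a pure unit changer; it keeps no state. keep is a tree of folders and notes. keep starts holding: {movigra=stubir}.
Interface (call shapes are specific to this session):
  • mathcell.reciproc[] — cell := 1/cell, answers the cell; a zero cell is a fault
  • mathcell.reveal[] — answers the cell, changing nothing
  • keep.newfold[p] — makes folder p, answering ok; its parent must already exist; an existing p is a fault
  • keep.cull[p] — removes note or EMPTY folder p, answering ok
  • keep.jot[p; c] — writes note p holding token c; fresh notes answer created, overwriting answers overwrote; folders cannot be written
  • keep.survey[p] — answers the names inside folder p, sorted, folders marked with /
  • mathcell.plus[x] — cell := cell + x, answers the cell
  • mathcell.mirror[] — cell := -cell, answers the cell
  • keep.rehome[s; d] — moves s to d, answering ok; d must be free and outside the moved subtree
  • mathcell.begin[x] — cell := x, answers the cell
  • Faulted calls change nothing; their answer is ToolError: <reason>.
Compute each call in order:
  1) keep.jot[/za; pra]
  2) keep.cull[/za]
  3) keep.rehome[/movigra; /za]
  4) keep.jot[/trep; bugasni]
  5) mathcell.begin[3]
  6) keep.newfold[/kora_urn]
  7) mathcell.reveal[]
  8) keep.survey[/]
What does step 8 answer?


Answer: [kora_urn/, trep, za]

Derivation:
~$ keep.jot p='/za' c='pra'
:: created
~$ keep.cull p='/za'
:: ok
~$ keep.rehome s='/movigra' d='/za'
:: ok
~$ keep.jot p='/trep' c='bugasni'
:: created
~$ mathcell.begin x='3'
:: 3
~$ keep.newfold p='/kora_urn'
:: ok
~$ mathcell.reveal
:: 3
~$ keep.survey p='/'
:: [kora_urn/, trep, za]


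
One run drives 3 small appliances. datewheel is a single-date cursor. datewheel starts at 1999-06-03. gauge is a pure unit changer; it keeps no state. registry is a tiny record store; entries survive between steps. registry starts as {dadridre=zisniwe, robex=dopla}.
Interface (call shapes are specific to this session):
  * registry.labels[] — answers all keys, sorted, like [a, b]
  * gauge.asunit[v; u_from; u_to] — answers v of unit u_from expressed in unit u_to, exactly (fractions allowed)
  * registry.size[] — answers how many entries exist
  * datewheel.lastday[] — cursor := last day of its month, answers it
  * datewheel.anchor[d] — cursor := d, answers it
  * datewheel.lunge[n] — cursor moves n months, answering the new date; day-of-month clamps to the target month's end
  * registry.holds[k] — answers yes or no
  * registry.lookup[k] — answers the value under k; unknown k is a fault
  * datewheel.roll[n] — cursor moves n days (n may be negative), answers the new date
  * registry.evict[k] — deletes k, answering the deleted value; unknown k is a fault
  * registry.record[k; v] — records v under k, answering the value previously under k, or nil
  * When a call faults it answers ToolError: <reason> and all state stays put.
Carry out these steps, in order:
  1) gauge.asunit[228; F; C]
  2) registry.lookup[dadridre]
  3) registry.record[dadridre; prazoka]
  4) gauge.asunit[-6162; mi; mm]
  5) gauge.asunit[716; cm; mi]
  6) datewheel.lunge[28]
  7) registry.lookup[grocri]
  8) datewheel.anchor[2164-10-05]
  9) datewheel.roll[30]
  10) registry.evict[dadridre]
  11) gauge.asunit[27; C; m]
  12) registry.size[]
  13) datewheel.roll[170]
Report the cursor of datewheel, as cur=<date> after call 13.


Answer: cur=2165-04-23

Derivation:
CALL gauge.asunit[v='228'; u_from='F'; u_to='C']
RET  980/9
CALL registry.lookup[k='dadridre']
RET  zisniwe
CALL registry.record[k='dadridre'; v='prazoka']
RET  zisniwe
CALL gauge.asunit[v='-6162'; u_from='mi'; u_to='mm']
RET  -9916777728
CALL gauge.asunit[v='716'; u_from='cm'; u_to='mi']
RET  895/201168
CALL datewheel.lunge[n='28']
RET  2001-10-03
CALL registry.lookup[k='grocri']
RET  ToolError: no such key grocri
CALL datewheel.anchor[d='2164-10-05']
RET  2164-10-05
CALL datewheel.roll[n='30']
RET  2164-11-04
CALL registry.evict[k='dadridre']
RET  prazoka
CALL gauge.asunit[v='27'; u_from='C'; u_to='m']
RET  ToolError: incompatible units
CALL registry.size[]
RET  1
CALL datewheel.roll[n='170']
RET  2165-04-23


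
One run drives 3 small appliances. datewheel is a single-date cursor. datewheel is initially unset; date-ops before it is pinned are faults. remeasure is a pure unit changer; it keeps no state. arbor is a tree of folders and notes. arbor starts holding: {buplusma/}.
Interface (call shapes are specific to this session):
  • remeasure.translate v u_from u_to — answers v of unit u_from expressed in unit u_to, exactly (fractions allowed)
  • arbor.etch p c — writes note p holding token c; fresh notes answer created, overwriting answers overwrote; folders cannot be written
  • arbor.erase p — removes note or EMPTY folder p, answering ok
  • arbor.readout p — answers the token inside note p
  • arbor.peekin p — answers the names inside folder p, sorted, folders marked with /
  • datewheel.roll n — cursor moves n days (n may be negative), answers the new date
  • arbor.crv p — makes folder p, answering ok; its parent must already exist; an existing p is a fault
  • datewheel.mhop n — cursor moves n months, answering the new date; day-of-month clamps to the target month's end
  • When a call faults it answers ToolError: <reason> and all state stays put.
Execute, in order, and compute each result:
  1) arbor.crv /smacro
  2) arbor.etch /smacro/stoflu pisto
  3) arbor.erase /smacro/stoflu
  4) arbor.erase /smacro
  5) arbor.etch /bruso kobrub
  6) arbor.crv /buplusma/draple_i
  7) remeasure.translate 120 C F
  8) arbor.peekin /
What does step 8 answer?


Step: crv[p→/smacro]
Result: ok
Step: etch[p→/smacro/stoflu; c→pisto]
Result: created
Step: erase[p→/smacro/stoflu]
Result: ok
Step: erase[p→/smacro]
Result: ok
Step: etch[p→/bruso; c→kobrub]
Result: created
Step: crv[p→/buplusma/draple_i]
Result: ok
Step: translate[v→120; u_from→C; u_to→F]
Result: 248
Step: peekin[p→/]
Result: [bruso, buplusma/]

Answer: [bruso, buplusma/]


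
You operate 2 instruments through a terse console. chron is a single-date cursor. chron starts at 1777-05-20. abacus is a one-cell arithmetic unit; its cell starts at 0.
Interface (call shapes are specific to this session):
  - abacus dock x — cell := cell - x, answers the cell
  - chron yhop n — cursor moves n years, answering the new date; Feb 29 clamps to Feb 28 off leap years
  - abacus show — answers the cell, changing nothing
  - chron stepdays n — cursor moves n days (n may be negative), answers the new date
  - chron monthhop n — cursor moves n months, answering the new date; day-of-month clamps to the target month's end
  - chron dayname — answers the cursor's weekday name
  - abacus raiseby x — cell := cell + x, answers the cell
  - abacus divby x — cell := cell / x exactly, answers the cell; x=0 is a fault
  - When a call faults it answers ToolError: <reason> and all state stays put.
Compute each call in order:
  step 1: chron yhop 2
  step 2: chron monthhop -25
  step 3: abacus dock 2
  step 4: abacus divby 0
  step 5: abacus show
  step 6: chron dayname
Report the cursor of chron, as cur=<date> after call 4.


Answer: cur=1777-04-20

Derivation:
Step: chron yhop[2]
Result: 1779-05-20
Step: chron monthhop[-25]
Result: 1777-04-20
Step: abacus dock[2]
Result: -2
Step: abacus divby[0]
Result: ToolError: division by zero
Step: abacus show[]
Result: -2
Step: chron dayname[]
Result: Sunday


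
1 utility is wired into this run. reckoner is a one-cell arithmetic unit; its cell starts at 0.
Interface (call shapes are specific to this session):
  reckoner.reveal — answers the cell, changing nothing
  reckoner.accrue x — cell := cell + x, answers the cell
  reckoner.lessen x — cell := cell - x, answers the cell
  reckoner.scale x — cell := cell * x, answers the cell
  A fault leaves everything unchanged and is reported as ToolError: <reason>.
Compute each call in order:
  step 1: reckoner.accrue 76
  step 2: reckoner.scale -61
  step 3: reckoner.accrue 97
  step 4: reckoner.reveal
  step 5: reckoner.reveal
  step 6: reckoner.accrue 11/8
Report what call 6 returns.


-- 1. reckoner.accrue(x→76) == 76
-- 2. reckoner.scale(x→-61) == -4636
-- 3. reckoner.accrue(x→97) == -4539
-- 4. reckoner.reveal() == -4539
-- 5. reckoner.reveal() == -4539
-- 6. reckoner.accrue(x→11/8) == -36301/8

Answer: -36301/8


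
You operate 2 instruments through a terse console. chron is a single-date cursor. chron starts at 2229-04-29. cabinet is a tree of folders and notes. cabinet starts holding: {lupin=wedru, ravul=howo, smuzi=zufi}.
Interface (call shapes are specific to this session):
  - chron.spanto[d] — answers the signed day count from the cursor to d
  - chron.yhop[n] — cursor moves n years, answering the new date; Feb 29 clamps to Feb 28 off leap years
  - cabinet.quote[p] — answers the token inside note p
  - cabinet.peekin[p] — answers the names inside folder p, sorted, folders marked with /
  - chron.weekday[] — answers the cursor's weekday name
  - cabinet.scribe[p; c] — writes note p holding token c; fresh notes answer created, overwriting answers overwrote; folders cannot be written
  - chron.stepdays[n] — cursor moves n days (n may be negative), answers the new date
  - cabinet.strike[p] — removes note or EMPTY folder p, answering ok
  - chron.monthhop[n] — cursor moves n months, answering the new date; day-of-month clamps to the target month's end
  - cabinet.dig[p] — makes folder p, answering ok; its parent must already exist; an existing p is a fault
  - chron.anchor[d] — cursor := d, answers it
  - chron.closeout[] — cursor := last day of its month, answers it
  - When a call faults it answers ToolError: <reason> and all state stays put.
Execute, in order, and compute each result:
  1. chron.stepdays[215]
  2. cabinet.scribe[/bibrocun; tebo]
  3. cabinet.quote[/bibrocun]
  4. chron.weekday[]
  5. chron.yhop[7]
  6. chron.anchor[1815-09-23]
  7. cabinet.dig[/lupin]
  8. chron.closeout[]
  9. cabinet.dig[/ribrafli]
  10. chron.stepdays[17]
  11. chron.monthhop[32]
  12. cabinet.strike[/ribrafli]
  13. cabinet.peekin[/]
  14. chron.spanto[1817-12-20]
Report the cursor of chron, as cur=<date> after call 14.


Answer: cur=1818-06-17

Derivation:
;; chron.stepdays(n→215) -> 2229-11-30
;; cabinet.scribe(p→/bibrocun, c→tebo) -> created
;; cabinet.quote(p→/bibrocun) -> tebo
;; chron.weekday() -> Monday
;; chron.yhop(n→7) -> 2236-11-30
;; chron.anchor(d→1815-09-23) -> 1815-09-23
;; cabinet.dig(p→/lupin) -> ToolError: exists
;; chron.closeout() -> 1815-09-30
;; cabinet.dig(p→/ribrafli) -> ok
;; chron.stepdays(n→17) -> 1815-10-17
;; chron.monthhop(n→32) -> 1818-06-17
;; cabinet.strike(p→/ribrafli) -> ok
;; cabinet.peekin(p→/) -> [bibrocun, lupin, ravul, smuzi]
;; chron.spanto(d→1817-12-20) -> -179


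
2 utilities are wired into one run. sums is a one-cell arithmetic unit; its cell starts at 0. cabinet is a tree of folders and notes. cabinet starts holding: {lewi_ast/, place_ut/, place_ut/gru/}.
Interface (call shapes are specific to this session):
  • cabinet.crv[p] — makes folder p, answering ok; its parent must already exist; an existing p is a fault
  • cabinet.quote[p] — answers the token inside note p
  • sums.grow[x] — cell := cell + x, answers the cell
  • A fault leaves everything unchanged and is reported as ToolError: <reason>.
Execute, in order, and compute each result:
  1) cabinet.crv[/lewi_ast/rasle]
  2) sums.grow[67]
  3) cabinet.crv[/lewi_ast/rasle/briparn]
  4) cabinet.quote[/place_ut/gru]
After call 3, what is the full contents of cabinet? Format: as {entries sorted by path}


I call crv with p='/lewi_ast/rasle', → ok.
Calling grow with x='67', — result: 67.
Next I call crv with p='/lewi_ast/rasle/briparn', and observe ok.
I invoke quote with p='/place_ut/gru', → ToolError: is a directory.

Answer: {lewi_ast/, lewi_ast/rasle/, lewi_ast/rasle/briparn/, place_ut/, place_ut/gru/}


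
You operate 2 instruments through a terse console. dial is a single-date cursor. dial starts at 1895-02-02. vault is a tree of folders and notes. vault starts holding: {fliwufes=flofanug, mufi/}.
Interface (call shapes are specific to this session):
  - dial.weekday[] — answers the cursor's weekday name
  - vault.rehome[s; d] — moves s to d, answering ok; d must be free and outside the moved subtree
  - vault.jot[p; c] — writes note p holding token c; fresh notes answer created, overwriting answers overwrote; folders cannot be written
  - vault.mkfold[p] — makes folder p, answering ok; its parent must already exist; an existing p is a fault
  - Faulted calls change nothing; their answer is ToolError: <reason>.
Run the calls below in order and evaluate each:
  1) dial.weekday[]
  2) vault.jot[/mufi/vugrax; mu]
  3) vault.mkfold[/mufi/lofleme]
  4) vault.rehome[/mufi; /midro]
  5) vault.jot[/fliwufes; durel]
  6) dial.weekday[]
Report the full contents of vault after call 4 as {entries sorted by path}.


·→ weekday()
·← Saturday
·→ jot(p='/mufi/vugrax', c='mu')
·← created
·→ mkfold(p='/mufi/lofleme')
·← ok
·→ rehome(s='/mufi', d='/midro')
·← ok
·→ jot(p='/fliwufes', c='durel')
·← overwrote
·→ weekday()
·← Saturday

Answer: {fliwufes=flofanug, midro/, midro/lofleme/, midro/vugrax=mu}


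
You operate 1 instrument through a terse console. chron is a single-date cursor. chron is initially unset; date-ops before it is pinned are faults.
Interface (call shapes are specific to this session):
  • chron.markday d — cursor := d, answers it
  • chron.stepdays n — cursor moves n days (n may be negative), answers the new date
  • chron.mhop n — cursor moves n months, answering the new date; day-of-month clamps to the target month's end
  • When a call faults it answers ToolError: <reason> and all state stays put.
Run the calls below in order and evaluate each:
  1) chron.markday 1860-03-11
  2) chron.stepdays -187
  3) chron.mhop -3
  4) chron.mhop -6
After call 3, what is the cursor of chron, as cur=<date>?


I call chron.markday on d→1860-03-11, and observe 1860-03-11.
Then chron.stepdays on n→-187, giving 1859-09-06.
Then chron.mhop on n→-3, — result: 1859-06-06.
Calling chron.mhop on n→-6, and observe 1858-12-06.

Answer: cur=1859-06-06


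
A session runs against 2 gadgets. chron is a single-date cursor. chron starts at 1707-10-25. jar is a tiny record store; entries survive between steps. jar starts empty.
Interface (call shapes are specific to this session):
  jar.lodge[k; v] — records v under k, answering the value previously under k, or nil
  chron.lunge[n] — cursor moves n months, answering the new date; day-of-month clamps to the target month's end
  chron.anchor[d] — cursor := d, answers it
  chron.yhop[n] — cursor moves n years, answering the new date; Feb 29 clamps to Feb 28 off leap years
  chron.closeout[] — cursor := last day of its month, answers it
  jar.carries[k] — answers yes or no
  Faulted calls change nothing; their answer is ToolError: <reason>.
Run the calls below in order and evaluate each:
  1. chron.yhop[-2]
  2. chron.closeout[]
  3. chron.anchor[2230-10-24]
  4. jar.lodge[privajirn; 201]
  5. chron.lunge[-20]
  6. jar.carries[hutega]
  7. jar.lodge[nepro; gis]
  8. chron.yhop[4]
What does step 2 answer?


;; yhop(-2) => 1705-10-25
;; closeout() => 1705-10-31
;; anchor(2230-10-24) => 2230-10-24
;; lodge(privajirn, 201) => nil
;; lunge(-20) => 2229-02-24
;; carries(hutega) => no
;; lodge(nepro, gis) => nil
;; yhop(4) => 2233-02-24

Answer: 1705-10-31


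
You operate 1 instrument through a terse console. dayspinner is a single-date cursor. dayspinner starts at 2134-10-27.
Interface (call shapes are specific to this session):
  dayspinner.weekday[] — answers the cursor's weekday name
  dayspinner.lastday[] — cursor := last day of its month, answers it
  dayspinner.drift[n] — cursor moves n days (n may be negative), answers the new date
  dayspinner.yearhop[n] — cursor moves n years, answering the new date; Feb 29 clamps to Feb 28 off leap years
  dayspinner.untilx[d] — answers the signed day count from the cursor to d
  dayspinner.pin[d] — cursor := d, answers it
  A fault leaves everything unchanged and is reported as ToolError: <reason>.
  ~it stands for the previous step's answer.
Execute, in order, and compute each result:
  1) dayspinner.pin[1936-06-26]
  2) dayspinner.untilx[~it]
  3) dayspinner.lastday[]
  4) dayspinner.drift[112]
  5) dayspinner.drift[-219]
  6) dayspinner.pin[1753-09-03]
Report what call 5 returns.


Answer: 1936-03-15

Derivation:
CALL dayspinner.pin[d→1936-06-26]
RET  1936-06-26
CALL dayspinner.untilx[d→~it]
RET  0
CALL dayspinner.lastday[]
RET  1936-06-30
CALL dayspinner.drift[n→112]
RET  1936-10-20
CALL dayspinner.drift[n→-219]
RET  1936-03-15
CALL dayspinner.pin[d→1753-09-03]
RET  1753-09-03


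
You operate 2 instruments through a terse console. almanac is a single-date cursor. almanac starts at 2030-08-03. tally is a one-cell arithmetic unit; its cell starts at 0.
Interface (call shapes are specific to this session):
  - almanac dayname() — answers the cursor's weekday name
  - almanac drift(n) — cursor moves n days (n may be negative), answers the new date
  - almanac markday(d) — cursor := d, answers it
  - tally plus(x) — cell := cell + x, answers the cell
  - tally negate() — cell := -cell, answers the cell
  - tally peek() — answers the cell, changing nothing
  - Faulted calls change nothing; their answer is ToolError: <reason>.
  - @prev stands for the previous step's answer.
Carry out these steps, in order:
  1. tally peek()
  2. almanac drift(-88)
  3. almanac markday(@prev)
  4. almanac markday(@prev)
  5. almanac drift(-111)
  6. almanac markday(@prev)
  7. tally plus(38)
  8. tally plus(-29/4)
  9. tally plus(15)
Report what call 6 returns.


$ tally peek
= 0
$ almanac drift n=-88
= 2030-05-07
$ almanac markday d=@prev
= 2030-05-07
$ almanac markday d=@prev
= 2030-05-07
$ almanac drift n=-111
= 2030-01-16
$ almanac markday d=@prev
= 2030-01-16
$ tally plus x=38
= 38
$ tally plus x=-29/4
= 123/4
$ tally plus x=15
= 183/4

Answer: 2030-01-16


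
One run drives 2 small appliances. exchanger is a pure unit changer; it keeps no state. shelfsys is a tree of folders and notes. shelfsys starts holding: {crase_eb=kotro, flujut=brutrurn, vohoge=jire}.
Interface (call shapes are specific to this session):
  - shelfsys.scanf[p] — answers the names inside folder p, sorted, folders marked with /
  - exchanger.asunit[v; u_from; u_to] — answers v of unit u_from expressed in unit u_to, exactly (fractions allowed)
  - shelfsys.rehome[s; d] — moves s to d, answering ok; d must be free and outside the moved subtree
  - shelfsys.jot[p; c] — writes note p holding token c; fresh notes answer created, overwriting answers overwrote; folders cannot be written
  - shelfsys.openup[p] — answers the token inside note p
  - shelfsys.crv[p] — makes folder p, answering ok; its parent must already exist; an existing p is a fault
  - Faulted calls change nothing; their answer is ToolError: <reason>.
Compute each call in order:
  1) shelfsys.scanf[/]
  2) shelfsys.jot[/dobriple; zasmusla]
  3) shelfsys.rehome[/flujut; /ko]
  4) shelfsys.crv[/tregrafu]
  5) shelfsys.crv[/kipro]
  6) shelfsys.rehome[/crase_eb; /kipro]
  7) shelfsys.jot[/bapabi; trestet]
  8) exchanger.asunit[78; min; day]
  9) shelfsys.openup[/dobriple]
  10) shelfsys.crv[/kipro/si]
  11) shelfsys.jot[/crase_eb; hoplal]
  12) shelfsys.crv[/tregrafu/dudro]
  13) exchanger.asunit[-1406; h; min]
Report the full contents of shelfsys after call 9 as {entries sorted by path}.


% shelfsys.scanf p=/
:: [crase_eb, flujut, vohoge]
% shelfsys.jot p=/dobriple c=zasmusla
:: created
% shelfsys.rehome s=/flujut d=/ko
:: ok
% shelfsys.crv p=/tregrafu
:: ok
% shelfsys.crv p=/kipro
:: ok
% shelfsys.rehome s=/crase_eb d=/kipro
:: ToolError: exists
% shelfsys.jot p=/bapabi c=trestet
:: created
% exchanger.asunit v=78 u_from=min u_to=day
:: 13/240
% shelfsys.openup p=/dobriple
:: zasmusla
% shelfsys.crv p=/kipro/si
:: ok
% shelfsys.jot p=/crase_eb c=hoplal
:: overwrote
% shelfsys.crv p=/tregrafu/dudro
:: ok
% exchanger.asunit v=-1406 u_from=h u_to=min
:: -84360

Answer: {bapabi=trestet, crase_eb=kotro, dobriple=zasmusla, kipro/, ko=brutrurn, tregrafu/, vohoge=jire}


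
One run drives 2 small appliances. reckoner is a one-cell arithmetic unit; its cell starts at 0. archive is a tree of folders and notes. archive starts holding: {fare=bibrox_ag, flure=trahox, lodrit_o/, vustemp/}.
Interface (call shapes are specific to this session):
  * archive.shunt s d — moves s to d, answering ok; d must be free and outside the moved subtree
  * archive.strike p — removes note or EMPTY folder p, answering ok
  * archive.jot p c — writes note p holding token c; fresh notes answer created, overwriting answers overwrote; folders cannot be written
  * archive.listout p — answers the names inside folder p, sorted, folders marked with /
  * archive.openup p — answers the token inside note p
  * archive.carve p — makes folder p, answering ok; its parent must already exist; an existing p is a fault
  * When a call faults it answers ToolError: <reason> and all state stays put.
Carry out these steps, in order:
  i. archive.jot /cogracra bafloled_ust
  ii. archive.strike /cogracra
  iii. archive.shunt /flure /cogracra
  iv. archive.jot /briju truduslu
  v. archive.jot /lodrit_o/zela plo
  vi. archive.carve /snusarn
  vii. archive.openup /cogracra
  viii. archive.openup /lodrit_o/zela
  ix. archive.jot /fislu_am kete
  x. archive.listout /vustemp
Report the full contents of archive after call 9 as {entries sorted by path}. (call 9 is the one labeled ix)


Answer: {briju=truduslu, cogracra=trahox, fare=bibrox_ag, fislu_am=kete, lodrit_o/, lodrit_o/zela=plo, snusarn/, vustemp/}

Derivation:
Using archive.jot using p=/cogracra, c=bafloled_ust, which returns created.
I try archive.strike using p=/cogracra, which returns ok.
I try archive.shunt using s=/flure, d=/cogracra, → ok.
I use archive.jot using p=/briju, c=truduslu, and see created.
I run archive.jot using p=/lodrit_o/zela, c=plo, giving created.
Next I call archive.carve using p=/snusarn, and get ok.
I use archive.openup using p=/cogracra, and see trahox.
Calling archive.openup using p=/lodrit_o/zela: plo.
I call archive.jot using p=/fislu_am, c=kete, and observe created.
I use archive.listout using p=/vustemp, which returns [].


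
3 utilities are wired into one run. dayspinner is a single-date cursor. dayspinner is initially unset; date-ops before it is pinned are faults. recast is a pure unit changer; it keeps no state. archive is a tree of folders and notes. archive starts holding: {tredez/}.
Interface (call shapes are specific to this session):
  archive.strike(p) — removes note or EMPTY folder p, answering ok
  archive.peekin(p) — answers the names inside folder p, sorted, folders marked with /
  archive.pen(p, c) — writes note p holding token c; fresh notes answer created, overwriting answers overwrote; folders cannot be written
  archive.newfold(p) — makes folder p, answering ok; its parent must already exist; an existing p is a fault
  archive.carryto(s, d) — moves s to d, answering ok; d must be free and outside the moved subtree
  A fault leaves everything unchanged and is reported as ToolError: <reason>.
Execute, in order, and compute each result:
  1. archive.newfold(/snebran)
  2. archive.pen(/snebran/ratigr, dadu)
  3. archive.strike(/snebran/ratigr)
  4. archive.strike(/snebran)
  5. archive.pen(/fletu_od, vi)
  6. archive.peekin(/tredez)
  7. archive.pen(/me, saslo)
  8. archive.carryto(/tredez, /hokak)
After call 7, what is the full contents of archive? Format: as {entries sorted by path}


Answer: {fletu_od=vi, me=saslo, tredez/}

Derivation:
>>> archive.newfold /snebran
  ok
>>> archive.pen /snebran/ratigr dadu
  created
>>> archive.strike /snebran/ratigr
  ok
>>> archive.strike /snebran
  ok
>>> archive.pen /fletu_od vi
  created
>>> archive.peekin /tredez
  []
>>> archive.pen /me saslo
  created
>>> archive.carryto /tredez /hokak
  ok


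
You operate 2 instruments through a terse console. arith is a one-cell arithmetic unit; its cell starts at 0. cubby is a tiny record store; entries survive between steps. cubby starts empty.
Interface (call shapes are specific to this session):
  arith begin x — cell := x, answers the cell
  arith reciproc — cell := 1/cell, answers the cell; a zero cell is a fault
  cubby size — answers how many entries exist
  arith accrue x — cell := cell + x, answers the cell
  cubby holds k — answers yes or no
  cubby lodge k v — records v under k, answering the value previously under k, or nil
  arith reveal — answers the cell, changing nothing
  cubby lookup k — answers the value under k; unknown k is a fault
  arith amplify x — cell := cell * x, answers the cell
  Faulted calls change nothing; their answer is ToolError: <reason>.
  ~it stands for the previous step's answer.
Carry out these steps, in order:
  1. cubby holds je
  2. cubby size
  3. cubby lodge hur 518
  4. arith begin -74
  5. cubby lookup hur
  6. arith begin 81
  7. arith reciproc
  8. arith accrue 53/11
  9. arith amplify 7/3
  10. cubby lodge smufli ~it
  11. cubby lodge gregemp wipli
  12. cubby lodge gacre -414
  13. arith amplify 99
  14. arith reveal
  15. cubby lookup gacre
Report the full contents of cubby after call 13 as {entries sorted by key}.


[in] cubby holds k=je
= no
[in] cubby size
= 0
[in] cubby lodge k=hur v=518
= nil
[in] arith begin x=-74
= -74
[in] cubby lookup k=hur
= 518
[in] arith begin x=81
= 81
[in] arith reciproc
= 1/81
[in] arith accrue x=53/11
= 4304/891
[in] arith amplify x=7/3
= 30128/2673
[in] cubby lodge k=smufli v=~it
= nil
[in] cubby lodge k=gregemp v=wipli
= nil
[in] cubby lodge k=gacre v=-414
= nil
[in] arith amplify x=99
= 30128/27
[in] arith reveal
= 30128/27
[in] cubby lookup k=gacre
= -414

Answer: {gacre=-414, gregemp=wipli, hur=518, smufli=30128/2673}


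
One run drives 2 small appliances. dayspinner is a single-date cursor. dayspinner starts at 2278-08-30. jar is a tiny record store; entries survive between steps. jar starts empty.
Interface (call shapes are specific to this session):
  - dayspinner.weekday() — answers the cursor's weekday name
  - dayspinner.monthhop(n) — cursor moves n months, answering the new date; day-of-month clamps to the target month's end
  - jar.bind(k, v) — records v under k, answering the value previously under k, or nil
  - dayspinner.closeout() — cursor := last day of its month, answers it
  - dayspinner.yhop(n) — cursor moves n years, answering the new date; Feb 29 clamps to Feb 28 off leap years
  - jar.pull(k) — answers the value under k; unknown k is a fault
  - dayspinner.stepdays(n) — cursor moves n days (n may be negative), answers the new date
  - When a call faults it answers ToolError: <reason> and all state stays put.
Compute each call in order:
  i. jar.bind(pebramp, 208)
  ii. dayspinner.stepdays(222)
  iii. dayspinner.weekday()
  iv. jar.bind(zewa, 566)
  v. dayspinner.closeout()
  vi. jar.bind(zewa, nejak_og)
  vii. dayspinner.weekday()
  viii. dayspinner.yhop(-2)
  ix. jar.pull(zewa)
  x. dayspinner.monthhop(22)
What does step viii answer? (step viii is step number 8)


Answer: 2277-04-30

Derivation:
# 1. jar.bind(k='pebramp', v='208') => nil
# 2. dayspinner.stepdays(n='222') => 2279-04-09
# 3. dayspinner.weekday() => Wednesday
# 4. jar.bind(k='zewa', v='566') => nil
# 5. dayspinner.closeout() => 2279-04-30
# 6. jar.bind(k='zewa', v='nejak_og') => 566
# 7. dayspinner.weekday() => Wednesday
# 8. dayspinner.yhop(n='-2') => 2277-04-30
# 9. jar.pull(k='zewa') => nejak_og
# 10. dayspinner.monthhop(n='22') => 2279-02-28


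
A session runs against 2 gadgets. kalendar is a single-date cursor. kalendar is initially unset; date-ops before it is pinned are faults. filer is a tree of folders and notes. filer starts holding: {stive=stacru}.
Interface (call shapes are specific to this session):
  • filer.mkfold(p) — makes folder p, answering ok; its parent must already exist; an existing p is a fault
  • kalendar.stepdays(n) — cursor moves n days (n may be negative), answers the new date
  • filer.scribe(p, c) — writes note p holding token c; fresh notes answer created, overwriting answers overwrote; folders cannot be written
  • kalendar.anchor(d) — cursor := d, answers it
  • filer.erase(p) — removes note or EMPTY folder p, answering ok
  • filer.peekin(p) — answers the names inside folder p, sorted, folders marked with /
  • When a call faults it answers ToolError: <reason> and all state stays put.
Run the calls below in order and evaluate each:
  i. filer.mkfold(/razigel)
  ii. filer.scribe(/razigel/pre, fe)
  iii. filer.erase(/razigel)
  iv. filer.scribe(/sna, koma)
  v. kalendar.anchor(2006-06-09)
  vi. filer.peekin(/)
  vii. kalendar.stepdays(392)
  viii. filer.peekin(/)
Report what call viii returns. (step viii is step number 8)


I run mkfold passing p=/razigel: ok.
I invoke scribe passing p=/razigel/pre, c=fe, and get created.
Now I run erase passing p=/razigel, giving ToolError: not empty.
Invoking scribe passing p=/sna, c=koma, yielding created.
I call anchor passing d=2006-06-09, and observe 2006-06-09.
Invoking peekin passing p=/, which returns [razigel/, sna, stive].
I invoke stepdays passing n=392, and get 2007-07-06.
Next I call peekin passing p=/, and get [razigel/, sna, stive].

Answer: [razigel/, sna, stive]
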